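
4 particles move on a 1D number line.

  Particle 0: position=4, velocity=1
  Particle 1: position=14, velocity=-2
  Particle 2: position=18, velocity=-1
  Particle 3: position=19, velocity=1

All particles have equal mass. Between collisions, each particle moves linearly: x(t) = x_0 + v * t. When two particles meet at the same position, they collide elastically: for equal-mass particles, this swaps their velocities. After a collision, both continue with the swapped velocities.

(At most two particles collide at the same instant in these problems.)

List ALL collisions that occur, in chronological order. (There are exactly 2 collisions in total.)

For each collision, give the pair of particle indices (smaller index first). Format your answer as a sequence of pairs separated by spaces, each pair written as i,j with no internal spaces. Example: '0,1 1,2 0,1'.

Collision at t=10/3: particles 0 and 1 swap velocities; positions: p0=22/3 p1=22/3 p2=44/3 p3=67/3; velocities now: v0=-2 v1=1 v2=-1 v3=1
Collision at t=7: particles 1 and 2 swap velocities; positions: p0=0 p1=11 p2=11 p3=26; velocities now: v0=-2 v1=-1 v2=1 v3=1

Answer: 0,1 1,2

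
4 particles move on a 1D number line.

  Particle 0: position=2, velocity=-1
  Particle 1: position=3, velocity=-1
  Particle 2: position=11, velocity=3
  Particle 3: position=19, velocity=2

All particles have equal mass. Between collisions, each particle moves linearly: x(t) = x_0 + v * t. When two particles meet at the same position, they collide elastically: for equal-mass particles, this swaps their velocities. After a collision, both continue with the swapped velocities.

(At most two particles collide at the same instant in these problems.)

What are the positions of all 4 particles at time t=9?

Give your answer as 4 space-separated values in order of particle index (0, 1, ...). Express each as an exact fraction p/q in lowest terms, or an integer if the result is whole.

Collision at t=8: particles 2 and 3 swap velocities; positions: p0=-6 p1=-5 p2=35 p3=35; velocities now: v0=-1 v1=-1 v2=2 v3=3
Advance to t=9 (no further collisions before then); velocities: v0=-1 v1=-1 v2=2 v3=3; positions = -7 -6 37 38

Answer: -7 -6 37 38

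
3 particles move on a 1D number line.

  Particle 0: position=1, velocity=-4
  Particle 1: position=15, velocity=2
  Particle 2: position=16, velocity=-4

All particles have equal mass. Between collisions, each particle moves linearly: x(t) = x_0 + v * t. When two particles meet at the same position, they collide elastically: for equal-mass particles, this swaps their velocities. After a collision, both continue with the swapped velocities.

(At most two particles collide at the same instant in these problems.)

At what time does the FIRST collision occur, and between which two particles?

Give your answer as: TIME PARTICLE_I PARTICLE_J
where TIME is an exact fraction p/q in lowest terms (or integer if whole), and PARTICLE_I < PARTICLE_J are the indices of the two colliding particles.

Pair (0,1): pos 1,15 vel -4,2 -> not approaching (rel speed -6 <= 0)
Pair (1,2): pos 15,16 vel 2,-4 -> gap=1, closing at 6/unit, collide at t=1/6
Earliest collision: t=1/6 between 1 and 2

Answer: 1/6 1 2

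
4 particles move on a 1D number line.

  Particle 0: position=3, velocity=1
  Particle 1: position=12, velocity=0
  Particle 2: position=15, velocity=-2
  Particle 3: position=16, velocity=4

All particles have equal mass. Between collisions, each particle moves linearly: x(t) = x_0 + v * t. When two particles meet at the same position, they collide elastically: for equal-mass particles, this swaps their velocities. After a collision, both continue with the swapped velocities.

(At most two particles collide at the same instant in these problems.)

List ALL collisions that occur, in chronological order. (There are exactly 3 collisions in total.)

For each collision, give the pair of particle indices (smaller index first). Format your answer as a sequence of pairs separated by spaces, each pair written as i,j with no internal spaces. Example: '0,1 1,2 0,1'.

Answer: 1,2 0,1 1,2

Derivation:
Collision at t=3/2: particles 1 and 2 swap velocities; positions: p0=9/2 p1=12 p2=12 p3=22; velocities now: v0=1 v1=-2 v2=0 v3=4
Collision at t=4: particles 0 and 1 swap velocities; positions: p0=7 p1=7 p2=12 p3=32; velocities now: v0=-2 v1=1 v2=0 v3=4
Collision at t=9: particles 1 and 2 swap velocities; positions: p0=-3 p1=12 p2=12 p3=52; velocities now: v0=-2 v1=0 v2=1 v3=4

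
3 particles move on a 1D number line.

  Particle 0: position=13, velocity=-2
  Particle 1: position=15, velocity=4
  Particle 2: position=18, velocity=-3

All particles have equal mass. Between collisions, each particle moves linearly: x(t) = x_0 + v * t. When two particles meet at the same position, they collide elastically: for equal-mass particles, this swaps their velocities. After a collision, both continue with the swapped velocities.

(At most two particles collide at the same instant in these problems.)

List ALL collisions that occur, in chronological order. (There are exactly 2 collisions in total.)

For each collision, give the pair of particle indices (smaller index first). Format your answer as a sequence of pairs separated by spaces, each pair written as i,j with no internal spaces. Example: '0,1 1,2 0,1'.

Answer: 1,2 0,1

Derivation:
Collision at t=3/7: particles 1 and 2 swap velocities; positions: p0=85/7 p1=117/7 p2=117/7; velocities now: v0=-2 v1=-3 v2=4
Collision at t=5: particles 0 and 1 swap velocities; positions: p0=3 p1=3 p2=35; velocities now: v0=-3 v1=-2 v2=4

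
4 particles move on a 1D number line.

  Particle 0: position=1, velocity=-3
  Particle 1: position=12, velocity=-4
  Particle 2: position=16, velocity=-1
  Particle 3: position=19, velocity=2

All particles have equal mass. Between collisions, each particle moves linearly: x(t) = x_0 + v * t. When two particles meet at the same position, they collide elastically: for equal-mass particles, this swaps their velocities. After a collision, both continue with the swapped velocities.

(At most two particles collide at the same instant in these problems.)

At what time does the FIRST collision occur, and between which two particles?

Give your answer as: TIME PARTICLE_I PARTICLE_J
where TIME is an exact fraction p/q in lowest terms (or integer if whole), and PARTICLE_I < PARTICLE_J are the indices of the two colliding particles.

Pair (0,1): pos 1,12 vel -3,-4 -> gap=11, closing at 1/unit, collide at t=11
Pair (1,2): pos 12,16 vel -4,-1 -> not approaching (rel speed -3 <= 0)
Pair (2,3): pos 16,19 vel -1,2 -> not approaching (rel speed -3 <= 0)
Earliest collision: t=11 between 0 and 1

Answer: 11 0 1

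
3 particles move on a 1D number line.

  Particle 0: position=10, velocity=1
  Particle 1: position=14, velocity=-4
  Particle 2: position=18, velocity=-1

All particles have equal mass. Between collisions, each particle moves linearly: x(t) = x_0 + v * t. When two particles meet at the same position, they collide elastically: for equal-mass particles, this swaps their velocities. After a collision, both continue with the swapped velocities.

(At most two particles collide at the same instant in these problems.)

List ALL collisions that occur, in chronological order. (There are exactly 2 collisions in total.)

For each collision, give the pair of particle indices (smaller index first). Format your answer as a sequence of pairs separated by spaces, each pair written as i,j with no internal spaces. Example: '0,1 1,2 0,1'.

Answer: 0,1 1,2

Derivation:
Collision at t=4/5: particles 0 and 1 swap velocities; positions: p0=54/5 p1=54/5 p2=86/5; velocities now: v0=-4 v1=1 v2=-1
Collision at t=4: particles 1 and 2 swap velocities; positions: p0=-2 p1=14 p2=14; velocities now: v0=-4 v1=-1 v2=1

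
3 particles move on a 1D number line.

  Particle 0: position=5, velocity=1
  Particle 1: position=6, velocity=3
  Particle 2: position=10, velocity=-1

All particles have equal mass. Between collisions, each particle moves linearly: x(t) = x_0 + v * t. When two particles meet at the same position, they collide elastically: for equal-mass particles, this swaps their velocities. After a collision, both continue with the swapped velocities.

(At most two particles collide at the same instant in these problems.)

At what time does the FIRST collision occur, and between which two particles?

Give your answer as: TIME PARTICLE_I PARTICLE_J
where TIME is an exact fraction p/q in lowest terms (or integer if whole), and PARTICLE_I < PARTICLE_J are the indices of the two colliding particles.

Pair (0,1): pos 5,6 vel 1,3 -> not approaching (rel speed -2 <= 0)
Pair (1,2): pos 6,10 vel 3,-1 -> gap=4, closing at 4/unit, collide at t=1
Earliest collision: t=1 between 1 and 2

Answer: 1 1 2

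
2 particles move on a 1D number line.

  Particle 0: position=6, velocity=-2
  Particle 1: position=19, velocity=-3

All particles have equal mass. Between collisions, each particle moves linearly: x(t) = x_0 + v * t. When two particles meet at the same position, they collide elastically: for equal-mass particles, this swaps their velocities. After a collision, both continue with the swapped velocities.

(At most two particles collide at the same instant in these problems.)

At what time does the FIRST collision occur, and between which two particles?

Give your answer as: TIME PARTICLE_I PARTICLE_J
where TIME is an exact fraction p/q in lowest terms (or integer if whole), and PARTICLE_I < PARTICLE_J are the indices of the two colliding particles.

Pair (0,1): pos 6,19 vel -2,-3 -> gap=13, closing at 1/unit, collide at t=13
Earliest collision: t=13 between 0 and 1

Answer: 13 0 1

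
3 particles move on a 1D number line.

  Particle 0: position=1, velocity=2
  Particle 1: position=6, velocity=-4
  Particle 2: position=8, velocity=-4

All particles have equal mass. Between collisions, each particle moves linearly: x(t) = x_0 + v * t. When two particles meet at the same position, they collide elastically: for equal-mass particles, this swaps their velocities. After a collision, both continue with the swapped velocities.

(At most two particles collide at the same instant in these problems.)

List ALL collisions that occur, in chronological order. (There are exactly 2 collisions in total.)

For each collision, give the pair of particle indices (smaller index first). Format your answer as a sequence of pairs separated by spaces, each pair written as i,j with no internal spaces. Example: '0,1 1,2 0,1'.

Collision at t=5/6: particles 0 and 1 swap velocities; positions: p0=8/3 p1=8/3 p2=14/3; velocities now: v0=-4 v1=2 v2=-4
Collision at t=7/6: particles 1 and 2 swap velocities; positions: p0=4/3 p1=10/3 p2=10/3; velocities now: v0=-4 v1=-4 v2=2

Answer: 0,1 1,2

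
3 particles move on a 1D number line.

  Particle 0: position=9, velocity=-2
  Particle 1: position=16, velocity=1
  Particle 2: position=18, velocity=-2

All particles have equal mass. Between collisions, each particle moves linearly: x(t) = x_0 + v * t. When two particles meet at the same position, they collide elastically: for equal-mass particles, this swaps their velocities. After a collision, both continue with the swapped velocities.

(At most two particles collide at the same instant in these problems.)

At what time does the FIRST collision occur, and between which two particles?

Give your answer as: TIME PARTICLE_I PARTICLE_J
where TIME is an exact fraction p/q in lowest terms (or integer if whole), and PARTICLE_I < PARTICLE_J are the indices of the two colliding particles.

Answer: 2/3 1 2

Derivation:
Pair (0,1): pos 9,16 vel -2,1 -> not approaching (rel speed -3 <= 0)
Pair (1,2): pos 16,18 vel 1,-2 -> gap=2, closing at 3/unit, collide at t=2/3
Earliest collision: t=2/3 between 1 and 2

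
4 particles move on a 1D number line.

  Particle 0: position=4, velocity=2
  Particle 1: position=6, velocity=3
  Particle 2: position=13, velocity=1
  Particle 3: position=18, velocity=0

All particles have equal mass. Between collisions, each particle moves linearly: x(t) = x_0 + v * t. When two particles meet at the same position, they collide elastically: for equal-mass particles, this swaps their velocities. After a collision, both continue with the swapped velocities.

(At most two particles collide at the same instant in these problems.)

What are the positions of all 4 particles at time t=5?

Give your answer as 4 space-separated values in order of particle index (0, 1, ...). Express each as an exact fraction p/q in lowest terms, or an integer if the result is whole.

Collision at t=7/2: particles 1 and 2 swap velocities; positions: p0=11 p1=33/2 p2=33/2 p3=18; velocities now: v0=2 v1=1 v2=3 v3=0
Collision at t=4: particles 2 and 3 swap velocities; positions: p0=12 p1=17 p2=18 p3=18; velocities now: v0=2 v1=1 v2=0 v3=3
Collision at t=5: particles 1 and 2 swap velocities; positions: p0=14 p1=18 p2=18 p3=21; velocities now: v0=2 v1=0 v2=1 v3=3
Advance to t=5 (no further collisions before then); velocities: v0=2 v1=0 v2=1 v3=3; positions = 14 18 18 21

Answer: 14 18 18 21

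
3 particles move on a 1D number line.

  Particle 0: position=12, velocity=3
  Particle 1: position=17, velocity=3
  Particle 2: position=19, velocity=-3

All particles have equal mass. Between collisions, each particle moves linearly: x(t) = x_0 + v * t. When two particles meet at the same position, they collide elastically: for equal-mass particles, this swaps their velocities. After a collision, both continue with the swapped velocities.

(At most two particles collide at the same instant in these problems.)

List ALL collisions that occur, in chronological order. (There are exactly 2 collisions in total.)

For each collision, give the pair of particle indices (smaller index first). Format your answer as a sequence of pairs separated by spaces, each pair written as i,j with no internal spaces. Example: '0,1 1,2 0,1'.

Collision at t=1/3: particles 1 and 2 swap velocities; positions: p0=13 p1=18 p2=18; velocities now: v0=3 v1=-3 v2=3
Collision at t=7/6: particles 0 and 1 swap velocities; positions: p0=31/2 p1=31/2 p2=41/2; velocities now: v0=-3 v1=3 v2=3

Answer: 1,2 0,1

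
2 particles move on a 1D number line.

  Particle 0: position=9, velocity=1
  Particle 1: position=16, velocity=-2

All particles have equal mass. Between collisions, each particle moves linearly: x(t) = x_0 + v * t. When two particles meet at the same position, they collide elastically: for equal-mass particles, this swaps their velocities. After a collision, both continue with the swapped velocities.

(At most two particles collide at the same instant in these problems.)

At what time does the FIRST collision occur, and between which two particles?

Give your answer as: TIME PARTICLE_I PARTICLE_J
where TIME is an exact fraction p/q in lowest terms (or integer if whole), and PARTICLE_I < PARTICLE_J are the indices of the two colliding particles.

Pair (0,1): pos 9,16 vel 1,-2 -> gap=7, closing at 3/unit, collide at t=7/3
Earliest collision: t=7/3 between 0 and 1

Answer: 7/3 0 1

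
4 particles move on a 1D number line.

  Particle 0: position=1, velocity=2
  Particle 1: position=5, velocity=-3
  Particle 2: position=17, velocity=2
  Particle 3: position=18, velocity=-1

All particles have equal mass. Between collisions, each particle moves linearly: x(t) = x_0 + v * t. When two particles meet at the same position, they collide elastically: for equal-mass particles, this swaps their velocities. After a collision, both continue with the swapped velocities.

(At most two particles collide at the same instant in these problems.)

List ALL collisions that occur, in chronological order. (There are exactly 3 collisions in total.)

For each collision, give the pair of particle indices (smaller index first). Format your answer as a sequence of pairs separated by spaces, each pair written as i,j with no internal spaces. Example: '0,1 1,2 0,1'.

Answer: 2,3 0,1 1,2

Derivation:
Collision at t=1/3: particles 2 and 3 swap velocities; positions: p0=5/3 p1=4 p2=53/3 p3=53/3; velocities now: v0=2 v1=-3 v2=-1 v3=2
Collision at t=4/5: particles 0 and 1 swap velocities; positions: p0=13/5 p1=13/5 p2=86/5 p3=93/5; velocities now: v0=-3 v1=2 v2=-1 v3=2
Collision at t=17/3: particles 1 and 2 swap velocities; positions: p0=-12 p1=37/3 p2=37/3 p3=85/3; velocities now: v0=-3 v1=-1 v2=2 v3=2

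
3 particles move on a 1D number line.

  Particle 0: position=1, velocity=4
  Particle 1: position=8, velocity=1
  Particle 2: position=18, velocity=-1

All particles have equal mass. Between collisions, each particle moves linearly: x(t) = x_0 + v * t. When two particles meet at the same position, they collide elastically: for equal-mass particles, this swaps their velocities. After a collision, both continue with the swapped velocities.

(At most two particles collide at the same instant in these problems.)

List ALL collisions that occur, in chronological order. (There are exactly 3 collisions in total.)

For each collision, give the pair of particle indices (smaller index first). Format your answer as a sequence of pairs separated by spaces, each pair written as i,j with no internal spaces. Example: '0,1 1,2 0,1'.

Collision at t=7/3: particles 0 and 1 swap velocities; positions: p0=31/3 p1=31/3 p2=47/3; velocities now: v0=1 v1=4 v2=-1
Collision at t=17/5: particles 1 and 2 swap velocities; positions: p0=57/5 p1=73/5 p2=73/5; velocities now: v0=1 v1=-1 v2=4
Collision at t=5: particles 0 and 1 swap velocities; positions: p0=13 p1=13 p2=21; velocities now: v0=-1 v1=1 v2=4

Answer: 0,1 1,2 0,1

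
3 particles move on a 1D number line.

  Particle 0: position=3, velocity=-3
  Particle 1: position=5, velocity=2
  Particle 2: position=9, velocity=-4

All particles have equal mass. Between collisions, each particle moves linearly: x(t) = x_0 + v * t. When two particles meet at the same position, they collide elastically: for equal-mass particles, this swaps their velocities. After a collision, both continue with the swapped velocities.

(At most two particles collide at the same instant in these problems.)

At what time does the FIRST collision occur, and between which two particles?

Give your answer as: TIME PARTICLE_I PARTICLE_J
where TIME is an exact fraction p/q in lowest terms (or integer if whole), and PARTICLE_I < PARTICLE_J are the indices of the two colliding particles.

Pair (0,1): pos 3,5 vel -3,2 -> not approaching (rel speed -5 <= 0)
Pair (1,2): pos 5,9 vel 2,-4 -> gap=4, closing at 6/unit, collide at t=2/3
Earliest collision: t=2/3 between 1 and 2

Answer: 2/3 1 2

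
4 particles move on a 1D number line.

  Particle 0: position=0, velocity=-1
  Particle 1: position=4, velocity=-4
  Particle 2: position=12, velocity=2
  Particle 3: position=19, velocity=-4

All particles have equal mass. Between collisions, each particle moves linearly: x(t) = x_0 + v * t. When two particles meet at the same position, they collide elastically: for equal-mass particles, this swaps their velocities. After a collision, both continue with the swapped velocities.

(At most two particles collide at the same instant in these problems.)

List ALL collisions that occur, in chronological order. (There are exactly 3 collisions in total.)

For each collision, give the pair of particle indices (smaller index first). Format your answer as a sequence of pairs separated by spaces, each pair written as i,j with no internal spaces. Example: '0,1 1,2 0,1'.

Collision at t=7/6: particles 2 and 3 swap velocities; positions: p0=-7/6 p1=-2/3 p2=43/3 p3=43/3; velocities now: v0=-1 v1=-4 v2=-4 v3=2
Collision at t=4/3: particles 0 and 1 swap velocities; positions: p0=-4/3 p1=-4/3 p2=41/3 p3=44/3; velocities now: v0=-4 v1=-1 v2=-4 v3=2
Collision at t=19/3: particles 1 and 2 swap velocities; positions: p0=-64/3 p1=-19/3 p2=-19/3 p3=74/3; velocities now: v0=-4 v1=-4 v2=-1 v3=2

Answer: 2,3 0,1 1,2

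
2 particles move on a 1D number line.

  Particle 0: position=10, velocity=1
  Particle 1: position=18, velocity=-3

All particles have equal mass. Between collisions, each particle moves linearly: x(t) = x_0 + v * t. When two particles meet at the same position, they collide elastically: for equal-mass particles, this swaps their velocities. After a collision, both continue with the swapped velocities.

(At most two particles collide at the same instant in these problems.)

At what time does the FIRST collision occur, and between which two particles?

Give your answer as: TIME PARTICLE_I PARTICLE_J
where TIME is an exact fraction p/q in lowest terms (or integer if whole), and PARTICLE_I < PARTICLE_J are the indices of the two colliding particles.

Pair (0,1): pos 10,18 vel 1,-3 -> gap=8, closing at 4/unit, collide at t=2
Earliest collision: t=2 between 0 and 1

Answer: 2 0 1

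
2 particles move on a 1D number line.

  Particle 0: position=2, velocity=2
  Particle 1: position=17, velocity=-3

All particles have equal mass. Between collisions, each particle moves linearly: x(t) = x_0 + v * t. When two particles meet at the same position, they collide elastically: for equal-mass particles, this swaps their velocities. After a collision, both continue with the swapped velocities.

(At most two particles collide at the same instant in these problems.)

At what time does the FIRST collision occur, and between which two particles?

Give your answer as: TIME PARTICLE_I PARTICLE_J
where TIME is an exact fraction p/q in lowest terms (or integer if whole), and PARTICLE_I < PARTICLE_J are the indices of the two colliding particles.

Answer: 3 0 1

Derivation:
Pair (0,1): pos 2,17 vel 2,-3 -> gap=15, closing at 5/unit, collide at t=3
Earliest collision: t=3 between 0 and 1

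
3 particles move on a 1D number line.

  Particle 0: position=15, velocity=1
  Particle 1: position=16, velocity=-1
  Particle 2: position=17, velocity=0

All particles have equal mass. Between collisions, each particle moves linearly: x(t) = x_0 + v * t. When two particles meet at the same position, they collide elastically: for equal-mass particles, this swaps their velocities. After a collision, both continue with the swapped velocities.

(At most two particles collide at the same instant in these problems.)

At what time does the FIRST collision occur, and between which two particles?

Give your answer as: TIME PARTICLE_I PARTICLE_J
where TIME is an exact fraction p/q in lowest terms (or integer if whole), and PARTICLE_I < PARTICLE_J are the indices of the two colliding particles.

Answer: 1/2 0 1

Derivation:
Pair (0,1): pos 15,16 vel 1,-1 -> gap=1, closing at 2/unit, collide at t=1/2
Pair (1,2): pos 16,17 vel -1,0 -> not approaching (rel speed -1 <= 0)
Earliest collision: t=1/2 between 0 and 1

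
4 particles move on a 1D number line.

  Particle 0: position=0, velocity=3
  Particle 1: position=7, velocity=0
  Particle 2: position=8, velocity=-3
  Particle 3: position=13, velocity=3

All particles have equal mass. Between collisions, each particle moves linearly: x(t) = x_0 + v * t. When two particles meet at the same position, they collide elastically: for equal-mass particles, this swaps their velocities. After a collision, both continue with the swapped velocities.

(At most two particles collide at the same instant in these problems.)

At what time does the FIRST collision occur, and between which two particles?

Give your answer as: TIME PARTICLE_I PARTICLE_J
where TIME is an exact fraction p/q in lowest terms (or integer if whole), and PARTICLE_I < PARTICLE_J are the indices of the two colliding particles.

Pair (0,1): pos 0,7 vel 3,0 -> gap=7, closing at 3/unit, collide at t=7/3
Pair (1,2): pos 7,8 vel 0,-3 -> gap=1, closing at 3/unit, collide at t=1/3
Pair (2,3): pos 8,13 vel -3,3 -> not approaching (rel speed -6 <= 0)
Earliest collision: t=1/3 between 1 and 2

Answer: 1/3 1 2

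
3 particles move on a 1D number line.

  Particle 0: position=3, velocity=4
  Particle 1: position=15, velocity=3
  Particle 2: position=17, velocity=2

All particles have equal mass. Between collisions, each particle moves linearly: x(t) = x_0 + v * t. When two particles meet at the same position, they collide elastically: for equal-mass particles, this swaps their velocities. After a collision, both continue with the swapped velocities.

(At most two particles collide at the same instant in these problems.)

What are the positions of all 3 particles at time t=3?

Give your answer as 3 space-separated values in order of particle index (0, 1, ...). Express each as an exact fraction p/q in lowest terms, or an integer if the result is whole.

Collision at t=2: particles 1 and 2 swap velocities; positions: p0=11 p1=21 p2=21; velocities now: v0=4 v1=2 v2=3
Advance to t=3 (no further collisions before then); velocities: v0=4 v1=2 v2=3; positions = 15 23 24

Answer: 15 23 24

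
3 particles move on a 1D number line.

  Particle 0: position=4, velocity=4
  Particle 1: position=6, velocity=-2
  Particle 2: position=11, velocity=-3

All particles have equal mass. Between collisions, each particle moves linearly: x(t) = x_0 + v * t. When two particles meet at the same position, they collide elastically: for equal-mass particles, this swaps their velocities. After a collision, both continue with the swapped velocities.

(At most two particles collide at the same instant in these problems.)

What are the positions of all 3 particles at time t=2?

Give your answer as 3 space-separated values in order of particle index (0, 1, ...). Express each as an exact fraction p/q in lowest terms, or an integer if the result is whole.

Collision at t=1/3: particles 0 and 1 swap velocities; positions: p0=16/3 p1=16/3 p2=10; velocities now: v0=-2 v1=4 v2=-3
Collision at t=1: particles 1 and 2 swap velocities; positions: p0=4 p1=8 p2=8; velocities now: v0=-2 v1=-3 v2=4
Advance to t=2 (no further collisions before then); velocities: v0=-2 v1=-3 v2=4; positions = 2 5 12

Answer: 2 5 12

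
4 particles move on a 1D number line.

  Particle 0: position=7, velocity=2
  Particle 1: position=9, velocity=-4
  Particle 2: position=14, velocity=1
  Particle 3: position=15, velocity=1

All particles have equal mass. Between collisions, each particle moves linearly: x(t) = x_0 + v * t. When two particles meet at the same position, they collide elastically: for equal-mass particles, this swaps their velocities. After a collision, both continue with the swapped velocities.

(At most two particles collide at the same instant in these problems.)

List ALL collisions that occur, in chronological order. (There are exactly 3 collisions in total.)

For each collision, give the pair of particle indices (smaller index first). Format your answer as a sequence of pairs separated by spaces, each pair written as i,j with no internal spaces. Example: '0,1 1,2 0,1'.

Answer: 0,1 1,2 2,3

Derivation:
Collision at t=1/3: particles 0 and 1 swap velocities; positions: p0=23/3 p1=23/3 p2=43/3 p3=46/3; velocities now: v0=-4 v1=2 v2=1 v3=1
Collision at t=7: particles 1 and 2 swap velocities; positions: p0=-19 p1=21 p2=21 p3=22; velocities now: v0=-4 v1=1 v2=2 v3=1
Collision at t=8: particles 2 and 3 swap velocities; positions: p0=-23 p1=22 p2=23 p3=23; velocities now: v0=-4 v1=1 v2=1 v3=2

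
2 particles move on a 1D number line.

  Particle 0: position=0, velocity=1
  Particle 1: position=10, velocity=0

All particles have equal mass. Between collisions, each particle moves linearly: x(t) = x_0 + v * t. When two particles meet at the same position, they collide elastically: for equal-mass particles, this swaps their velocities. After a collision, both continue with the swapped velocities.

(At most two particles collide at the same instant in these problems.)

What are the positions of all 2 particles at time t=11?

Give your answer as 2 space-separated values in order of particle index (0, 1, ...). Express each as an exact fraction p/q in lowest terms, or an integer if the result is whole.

Collision at t=10: particles 0 and 1 swap velocities; positions: p0=10 p1=10; velocities now: v0=0 v1=1
Advance to t=11 (no further collisions before then); velocities: v0=0 v1=1; positions = 10 11

Answer: 10 11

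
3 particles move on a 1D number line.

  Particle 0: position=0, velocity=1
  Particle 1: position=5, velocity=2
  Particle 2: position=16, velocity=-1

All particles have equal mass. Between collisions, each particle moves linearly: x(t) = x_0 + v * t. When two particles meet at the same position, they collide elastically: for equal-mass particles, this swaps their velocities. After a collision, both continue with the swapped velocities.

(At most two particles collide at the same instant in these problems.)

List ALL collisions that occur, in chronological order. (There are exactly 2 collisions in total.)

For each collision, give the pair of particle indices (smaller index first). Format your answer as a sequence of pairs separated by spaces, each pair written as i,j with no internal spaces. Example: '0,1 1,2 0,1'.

Collision at t=11/3: particles 1 and 2 swap velocities; positions: p0=11/3 p1=37/3 p2=37/3; velocities now: v0=1 v1=-1 v2=2
Collision at t=8: particles 0 and 1 swap velocities; positions: p0=8 p1=8 p2=21; velocities now: v0=-1 v1=1 v2=2

Answer: 1,2 0,1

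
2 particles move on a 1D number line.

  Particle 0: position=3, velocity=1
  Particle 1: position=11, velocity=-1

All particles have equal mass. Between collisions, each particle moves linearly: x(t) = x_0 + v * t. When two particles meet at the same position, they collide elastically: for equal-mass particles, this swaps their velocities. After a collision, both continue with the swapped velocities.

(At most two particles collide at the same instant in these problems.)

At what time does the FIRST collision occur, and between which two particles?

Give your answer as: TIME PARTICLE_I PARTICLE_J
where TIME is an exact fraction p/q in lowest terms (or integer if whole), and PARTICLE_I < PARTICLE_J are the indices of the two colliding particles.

Pair (0,1): pos 3,11 vel 1,-1 -> gap=8, closing at 2/unit, collide at t=4
Earliest collision: t=4 between 0 and 1

Answer: 4 0 1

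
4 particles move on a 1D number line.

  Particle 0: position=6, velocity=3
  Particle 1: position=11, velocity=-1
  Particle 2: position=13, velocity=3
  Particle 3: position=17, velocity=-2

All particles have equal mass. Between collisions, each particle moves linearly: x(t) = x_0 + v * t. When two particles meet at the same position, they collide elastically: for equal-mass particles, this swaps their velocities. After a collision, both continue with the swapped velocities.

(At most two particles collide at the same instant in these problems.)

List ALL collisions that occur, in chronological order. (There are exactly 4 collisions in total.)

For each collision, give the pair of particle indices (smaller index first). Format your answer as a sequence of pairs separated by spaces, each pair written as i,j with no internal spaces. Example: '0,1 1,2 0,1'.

Collision at t=4/5: particles 2 and 3 swap velocities; positions: p0=42/5 p1=51/5 p2=77/5 p3=77/5; velocities now: v0=3 v1=-1 v2=-2 v3=3
Collision at t=5/4: particles 0 and 1 swap velocities; positions: p0=39/4 p1=39/4 p2=29/2 p3=67/4; velocities now: v0=-1 v1=3 v2=-2 v3=3
Collision at t=11/5: particles 1 and 2 swap velocities; positions: p0=44/5 p1=63/5 p2=63/5 p3=98/5; velocities now: v0=-1 v1=-2 v2=3 v3=3
Collision at t=6: particles 0 and 1 swap velocities; positions: p0=5 p1=5 p2=24 p3=31; velocities now: v0=-2 v1=-1 v2=3 v3=3

Answer: 2,3 0,1 1,2 0,1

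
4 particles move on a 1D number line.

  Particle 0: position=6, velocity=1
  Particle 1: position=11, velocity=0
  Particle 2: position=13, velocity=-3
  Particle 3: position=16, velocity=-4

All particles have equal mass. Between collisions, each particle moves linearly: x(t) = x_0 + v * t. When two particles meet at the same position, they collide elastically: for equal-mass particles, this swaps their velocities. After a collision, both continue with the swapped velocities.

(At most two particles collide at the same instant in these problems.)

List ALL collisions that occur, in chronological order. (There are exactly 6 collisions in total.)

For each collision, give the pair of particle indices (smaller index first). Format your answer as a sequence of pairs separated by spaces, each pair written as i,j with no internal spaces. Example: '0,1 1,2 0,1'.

Answer: 1,2 2,3 0,1 1,2 0,1 2,3

Derivation:
Collision at t=2/3: particles 1 and 2 swap velocities; positions: p0=20/3 p1=11 p2=11 p3=40/3; velocities now: v0=1 v1=-3 v2=0 v3=-4
Collision at t=5/4: particles 2 and 3 swap velocities; positions: p0=29/4 p1=37/4 p2=11 p3=11; velocities now: v0=1 v1=-3 v2=-4 v3=0
Collision at t=7/4: particles 0 and 1 swap velocities; positions: p0=31/4 p1=31/4 p2=9 p3=11; velocities now: v0=-3 v1=1 v2=-4 v3=0
Collision at t=2: particles 1 and 2 swap velocities; positions: p0=7 p1=8 p2=8 p3=11; velocities now: v0=-3 v1=-4 v2=1 v3=0
Collision at t=3: particles 0 and 1 swap velocities; positions: p0=4 p1=4 p2=9 p3=11; velocities now: v0=-4 v1=-3 v2=1 v3=0
Collision at t=5: particles 2 and 3 swap velocities; positions: p0=-4 p1=-2 p2=11 p3=11; velocities now: v0=-4 v1=-3 v2=0 v3=1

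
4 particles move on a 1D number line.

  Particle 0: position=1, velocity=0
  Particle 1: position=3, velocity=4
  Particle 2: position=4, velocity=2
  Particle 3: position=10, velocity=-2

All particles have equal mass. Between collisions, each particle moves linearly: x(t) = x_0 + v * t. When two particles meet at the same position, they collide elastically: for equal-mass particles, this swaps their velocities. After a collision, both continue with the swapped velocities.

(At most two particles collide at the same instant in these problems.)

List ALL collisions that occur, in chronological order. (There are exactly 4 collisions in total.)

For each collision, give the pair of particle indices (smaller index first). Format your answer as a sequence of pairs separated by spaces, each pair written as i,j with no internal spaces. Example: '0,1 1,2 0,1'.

Collision at t=1/2: particles 1 and 2 swap velocities; positions: p0=1 p1=5 p2=5 p3=9; velocities now: v0=0 v1=2 v2=4 v3=-2
Collision at t=7/6: particles 2 and 3 swap velocities; positions: p0=1 p1=19/3 p2=23/3 p3=23/3; velocities now: v0=0 v1=2 v2=-2 v3=4
Collision at t=3/2: particles 1 and 2 swap velocities; positions: p0=1 p1=7 p2=7 p3=9; velocities now: v0=0 v1=-2 v2=2 v3=4
Collision at t=9/2: particles 0 and 1 swap velocities; positions: p0=1 p1=1 p2=13 p3=21; velocities now: v0=-2 v1=0 v2=2 v3=4

Answer: 1,2 2,3 1,2 0,1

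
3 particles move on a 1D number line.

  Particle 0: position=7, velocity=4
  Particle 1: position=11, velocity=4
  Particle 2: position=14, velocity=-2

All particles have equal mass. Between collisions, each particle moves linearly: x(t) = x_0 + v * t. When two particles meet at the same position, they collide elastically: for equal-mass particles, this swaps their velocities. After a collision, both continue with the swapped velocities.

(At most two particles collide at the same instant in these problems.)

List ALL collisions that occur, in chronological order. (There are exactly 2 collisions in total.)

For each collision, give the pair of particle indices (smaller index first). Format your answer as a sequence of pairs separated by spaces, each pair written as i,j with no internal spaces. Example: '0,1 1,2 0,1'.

Collision at t=1/2: particles 1 and 2 swap velocities; positions: p0=9 p1=13 p2=13; velocities now: v0=4 v1=-2 v2=4
Collision at t=7/6: particles 0 and 1 swap velocities; positions: p0=35/3 p1=35/3 p2=47/3; velocities now: v0=-2 v1=4 v2=4

Answer: 1,2 0,1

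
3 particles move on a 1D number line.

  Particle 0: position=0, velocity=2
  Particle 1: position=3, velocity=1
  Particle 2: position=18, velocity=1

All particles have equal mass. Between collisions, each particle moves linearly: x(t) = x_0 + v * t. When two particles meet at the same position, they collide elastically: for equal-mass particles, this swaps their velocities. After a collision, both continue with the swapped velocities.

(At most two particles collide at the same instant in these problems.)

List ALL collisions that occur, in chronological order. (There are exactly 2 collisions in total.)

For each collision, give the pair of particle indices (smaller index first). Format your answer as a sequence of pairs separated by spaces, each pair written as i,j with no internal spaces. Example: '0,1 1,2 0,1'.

Collision at t=3: particles 0 and 1 swap velocities; positions: p0=6 p1=6 p2=21; velocities now: v0=1 v1=2 v2=1
Collision at t=18: particles 1 and 2 swap velocities; positions: p0=21 p1=36 p2=36; velocities now: v0=1 v1=1 v2=2

Answer: 0,1 1,2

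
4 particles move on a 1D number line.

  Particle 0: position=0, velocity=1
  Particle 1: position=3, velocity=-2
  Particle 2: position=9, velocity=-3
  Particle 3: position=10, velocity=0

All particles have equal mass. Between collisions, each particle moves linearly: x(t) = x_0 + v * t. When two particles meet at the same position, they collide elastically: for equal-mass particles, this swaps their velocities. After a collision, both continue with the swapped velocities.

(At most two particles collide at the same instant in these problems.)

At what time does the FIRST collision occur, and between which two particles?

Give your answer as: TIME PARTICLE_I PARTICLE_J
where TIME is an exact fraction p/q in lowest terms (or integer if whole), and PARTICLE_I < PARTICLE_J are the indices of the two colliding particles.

Pair (0,1): pos 0,3 vel 1,-2 -> gap=3, closing at 3/unit, collide at t=1
Pair (1,2): pos 3,9 vel -2,-3 -> gap=6, closing at 1/unit, collide at t=6
Pair (2,3): pos 9,10 vel -3,0 -> not approaching (rel speed -3 <= 0)
Earliest collision: t=1 between 0 and 1

Answer: 1 0 1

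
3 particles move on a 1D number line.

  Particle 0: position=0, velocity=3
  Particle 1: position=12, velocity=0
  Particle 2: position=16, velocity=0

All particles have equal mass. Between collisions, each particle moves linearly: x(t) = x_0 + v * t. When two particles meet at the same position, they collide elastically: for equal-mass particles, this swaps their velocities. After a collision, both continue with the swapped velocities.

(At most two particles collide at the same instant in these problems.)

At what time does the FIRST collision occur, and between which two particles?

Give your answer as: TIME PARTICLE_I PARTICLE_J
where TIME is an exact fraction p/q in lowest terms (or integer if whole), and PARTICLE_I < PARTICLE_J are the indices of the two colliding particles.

Answer: 4 0 1

Derivation:
Pair (0,1): pos 0,12 vel 3,0 -> gap=12, closing at 3/unit, collide at t=4
Pair (1,2): pos 12,16 vel 0,0 -> not approaching (rel speed 0 <= 0)
Earliest collision: t=4 between 0 and 1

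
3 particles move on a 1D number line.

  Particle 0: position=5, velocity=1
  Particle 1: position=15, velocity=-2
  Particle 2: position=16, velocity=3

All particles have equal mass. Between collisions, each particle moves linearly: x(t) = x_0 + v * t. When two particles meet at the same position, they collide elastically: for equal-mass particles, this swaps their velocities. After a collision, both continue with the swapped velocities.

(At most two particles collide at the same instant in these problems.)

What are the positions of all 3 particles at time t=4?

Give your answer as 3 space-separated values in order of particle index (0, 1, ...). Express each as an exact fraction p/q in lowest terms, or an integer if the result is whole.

Answer: 7 9 28

Derivation:
Collision at t=10/3: particles 0 and 1 swap velocities; positions: p0=25/3 p1=25/3 p2=26; velocities now: v0=-2 v1=1 v2=3
Advance to t=4 (no further collisions before then); velocities: v0=-2 v1=1 v2=3; positions = 7 9 28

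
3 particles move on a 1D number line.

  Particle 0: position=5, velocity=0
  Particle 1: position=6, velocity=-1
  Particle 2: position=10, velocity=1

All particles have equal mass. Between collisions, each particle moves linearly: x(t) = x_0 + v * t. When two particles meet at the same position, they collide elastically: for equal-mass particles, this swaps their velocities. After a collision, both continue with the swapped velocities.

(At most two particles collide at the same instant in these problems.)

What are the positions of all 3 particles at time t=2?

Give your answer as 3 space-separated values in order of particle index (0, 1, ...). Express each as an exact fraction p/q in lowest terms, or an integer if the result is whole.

Answer: 4 5 12

Derivation:
Collision at t=1: particles 0 and 1 swap velocities; positions: p0=5 p1=5 p2=11; velocities now: v0=-1 v1=0 v2=1
Advance to t=2 (no further collisions before then); velocities: v0=-1 v1=0 v2=1; positions = 4 5 12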